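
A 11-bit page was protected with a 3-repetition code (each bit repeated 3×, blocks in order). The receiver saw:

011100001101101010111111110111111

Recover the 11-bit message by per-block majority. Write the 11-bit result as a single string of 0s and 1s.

Block 1 (011): 2 ones → 1
Block 2 (100): 1 one → 0
Block 3 (001): 1 one → 0
Block 4 (101): 2 ones → 1
Block 5 (101): 2 ones → 1
Block 6 (010): 1 one → 0
Block 7 (111): 3 ones → 1
Block 8 (111): 3 ones → 1
Block 9 (110): 2 ones → 1
Block 10 (111): 3 ones → 1
Block 11 (111): 3 ones → 1

10011011111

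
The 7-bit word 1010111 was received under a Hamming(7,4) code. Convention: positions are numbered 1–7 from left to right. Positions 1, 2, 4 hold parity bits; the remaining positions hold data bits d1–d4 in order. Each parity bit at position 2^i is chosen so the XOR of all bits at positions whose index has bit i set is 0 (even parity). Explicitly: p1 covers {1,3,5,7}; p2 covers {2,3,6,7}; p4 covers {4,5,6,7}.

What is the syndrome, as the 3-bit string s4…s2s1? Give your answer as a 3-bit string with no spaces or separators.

110

s1 (pos 1,3,5,7): 1⊕1⊕1⊕1 = 0
s2 (pos 2,3,6,7): 0⊕1⊕1⊕1 = 1
s4 (pos 4,5,6,7): 0⊕1⊕1⊕1 = 1
Syndrome s4…s1 = 110 → error at position 6.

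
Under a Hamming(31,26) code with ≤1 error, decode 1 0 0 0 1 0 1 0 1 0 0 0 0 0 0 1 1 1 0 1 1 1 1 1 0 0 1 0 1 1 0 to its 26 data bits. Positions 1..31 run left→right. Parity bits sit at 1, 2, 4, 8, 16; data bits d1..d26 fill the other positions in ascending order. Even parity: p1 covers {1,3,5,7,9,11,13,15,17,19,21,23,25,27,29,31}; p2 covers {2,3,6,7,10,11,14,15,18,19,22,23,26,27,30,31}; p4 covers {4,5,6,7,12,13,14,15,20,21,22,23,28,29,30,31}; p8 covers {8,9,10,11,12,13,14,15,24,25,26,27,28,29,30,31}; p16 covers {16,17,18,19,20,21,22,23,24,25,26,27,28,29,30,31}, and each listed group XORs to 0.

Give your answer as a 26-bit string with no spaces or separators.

01011000000110111111010110

s1 (pos 1,3,5,7,9,11,13,15,17,19,21,23,25,27,29,31): 1⊕0⊕1⊕1⊕1⊕0⊕0⊕0⊕1⊕0⊕1⊕1⊕0⊕1⊕1⊕0 = 1
s2 (pos 2,3,6,7,10,11,14,15,18,19,22,23,26,27,30,31): 0⊕0⊕0⊕1⊕0⊕0⊕0⊕0⊕1⊕0⊕1⊕1⊕0⊕1⊕1⊕0 = 0
s4 (pos 4,5,6,7,12,13,14,15,20,21,22,23,28,29,30,31): 0⊕1⊕0⊕1⊕0⊕0⊕0⊕0⊕1⊕1⊕1⊕1⊕0⊕1⊕1⊕0 = 0
s8 (pos 8,9,10,11,12,13,14,15,24,25,26,27,28,29,30,31): 0⊕1⊕0⊕0⊕0⊕0⊕0⊕0⊕1⊕0⊕0⊕1⊕0⊕1⊕1⊕0 = 1
s16 (pos 16,17,18,19,20,21,22,23,24,25,26,27,28,29,30,31): 1⊕1⊕1⊕0⊕1⊕1⊕1⊕1⊕1⊕0⊕0⊕1⊕0⊕1⊕1⊕0 = 1
Syndrome s16…s1 = 11001 → error at position 25.
Flip position 25: 1000101010000001110111110010110 → 1000101010000001110111111010110
Read data bits from positions 3,5,6,7,9,10,11,12,13,14,15,17,18,19,20,21,22,23,24,25,26,27,28,29,30,31: 01011000000110111111010110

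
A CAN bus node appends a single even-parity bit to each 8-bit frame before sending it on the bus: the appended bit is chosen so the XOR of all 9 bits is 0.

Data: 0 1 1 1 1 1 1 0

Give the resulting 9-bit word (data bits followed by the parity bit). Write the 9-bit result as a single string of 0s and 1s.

XOR of the 8 data bits: 0⊕1⊕1⊕1⊕1⊕1⊕1⊕0 = 0
Parity bit = 0 (so all 9 bits XOR to 0).

011111100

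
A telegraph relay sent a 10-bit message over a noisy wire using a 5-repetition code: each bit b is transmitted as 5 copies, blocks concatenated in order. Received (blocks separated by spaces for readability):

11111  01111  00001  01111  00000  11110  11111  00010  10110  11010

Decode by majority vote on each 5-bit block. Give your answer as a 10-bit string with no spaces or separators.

1101011011

Block 1 (11111): 5 ones → 1
Block 2 (01111): 4 ones → 1
Block 3 (00001): 1 one → 0
Block 4 (01111): 4 ones → 1
Block 5 (00000): 0 ones → 0
Block 6 (11110): 4 ones → 1
Block 7 (11111): 5 ones → 1
Block 8 (00010): 1 one → 0
Block 9 (10110): 3 ones → 1
Block 10 (11010): 3 ones → 1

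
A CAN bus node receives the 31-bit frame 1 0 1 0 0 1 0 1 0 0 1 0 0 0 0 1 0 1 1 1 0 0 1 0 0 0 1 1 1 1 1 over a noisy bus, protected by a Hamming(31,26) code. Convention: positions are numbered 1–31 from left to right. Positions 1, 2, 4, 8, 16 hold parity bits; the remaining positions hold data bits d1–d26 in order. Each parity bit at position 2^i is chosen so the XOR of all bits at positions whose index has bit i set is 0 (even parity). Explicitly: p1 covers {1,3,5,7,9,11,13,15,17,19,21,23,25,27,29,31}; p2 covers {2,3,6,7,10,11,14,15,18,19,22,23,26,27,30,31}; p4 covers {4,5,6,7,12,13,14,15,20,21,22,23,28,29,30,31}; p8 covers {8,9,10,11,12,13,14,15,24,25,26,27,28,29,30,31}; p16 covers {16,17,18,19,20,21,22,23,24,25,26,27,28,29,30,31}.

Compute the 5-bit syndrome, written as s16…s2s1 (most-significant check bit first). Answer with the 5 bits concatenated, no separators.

s1 (pos 1,3,5,7,9,11,13,15,17,19,21,23,25,27,29,31): 1⊕1⊕0⊕0⊕0⊕1⊕0⊕0⊕0⊕1⊕0⊕1⊕0⊕1⊕1⊕1 = 0
s2 (pos 2,3,6,7,10,11,14,15,18,19,22,23,26,27,30,31): 0⊕1⊕1⊕0⊕0⊕1⊕0⊕0⊕1⊕1⊕0⊕1⊕0⊕1⊕1⊕1 = 1
s4 (pos 4,5,6,7,12,13,14,15,20,21,22,23,28,29,30,31): 0⊕0⊕1⊕0⊕0⊕0⊕0⊕0⊕1⊕0⊕0⊕1⊕1⊕1⊕1⊕1 = 1
s8 (pos 8,9,10,11,12,13,14,15,24,25,26,27,28,29,30,31): 1⊕0⊕0⊕1⊕0⊕0⊕0⊕0⊕0⊕0⊕0⊕1⊕1⊕1⊕1⊕1 = 1
s16 (pos 16,17,18,19,20,21,22,23,24,25,26,27,28,29,30,31): 1⊕0⊕1⊕1⊕1⊕0⊕0⊕1⊕0⊕0⊕0⊕1⊕1⊕1⊕1⊕1 = 0
Syndrome s16…s1 = 01110 → error at position 14.

01110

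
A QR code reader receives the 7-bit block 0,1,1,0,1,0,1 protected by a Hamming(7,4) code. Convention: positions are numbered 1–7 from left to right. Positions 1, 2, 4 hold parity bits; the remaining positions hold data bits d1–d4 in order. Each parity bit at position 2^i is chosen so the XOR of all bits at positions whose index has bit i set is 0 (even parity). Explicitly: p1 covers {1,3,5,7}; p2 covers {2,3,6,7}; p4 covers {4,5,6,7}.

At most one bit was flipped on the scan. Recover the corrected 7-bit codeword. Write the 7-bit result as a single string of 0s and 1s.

s1 (pos 1,3,5,7): 0⊕1⊕1⊕1 = 1
s2 (pos 2,3,6,7): 1⊕1⊕0⊕1 = 1
s4 (pos 4,5,6,7): 0⊕1⊕0⊕1 = 0
Syndrome s4…s1 = 011 → error at position 3.
Flip position 3: 0110101 → 0100101

0100101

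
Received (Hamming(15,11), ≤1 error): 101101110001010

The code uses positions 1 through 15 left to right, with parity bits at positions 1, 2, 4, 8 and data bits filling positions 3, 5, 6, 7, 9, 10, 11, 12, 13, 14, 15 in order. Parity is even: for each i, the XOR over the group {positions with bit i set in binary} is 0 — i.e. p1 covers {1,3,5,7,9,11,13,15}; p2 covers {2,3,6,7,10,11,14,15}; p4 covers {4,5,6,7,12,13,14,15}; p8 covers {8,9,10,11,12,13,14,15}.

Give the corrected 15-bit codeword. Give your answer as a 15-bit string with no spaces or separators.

101101110001110

s1 (pos 1,3,5,7,9,11,13,15): 1⊕1⊕0⊕1⊕0⊕0⊕0⊕0 = 1
s2 (pos 2,3,6,7,10,11,14,15): 0⊕1⊕1⊕1⊕0⊕0⊕1⊕0 = 0
s4 (pos 4,5,6,7,12,13,14,15): 1⊕0⊕1⊕1⊕1⊕0⊕1⊕0 = 1
s8 (pos 8,9,10,11,12,13,14,15): 1⊕0⊕0⊕0⊕1⊕0⊕1⊕0 = 1
Syndrome s8…s1 = 1101 → error at position 13.
Flip position 13: 101101110001010 → 101101110001110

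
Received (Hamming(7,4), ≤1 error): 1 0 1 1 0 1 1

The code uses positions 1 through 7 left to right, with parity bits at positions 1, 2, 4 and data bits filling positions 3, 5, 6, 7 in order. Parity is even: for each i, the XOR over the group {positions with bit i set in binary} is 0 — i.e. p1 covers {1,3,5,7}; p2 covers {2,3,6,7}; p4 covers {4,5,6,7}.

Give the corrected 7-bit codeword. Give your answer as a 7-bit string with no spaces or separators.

s1 (pos 1,3,5,7): 1⊕1⊕0⊕1 = 1
s2 (pos 2,3,6,7): 0⊕1⊕1⊕1 = 1
s4 (pos 4,5,6,7): 1⊕0⊕1⊕1 = 1
Syndrome s4…s1 = 111 → error at position 7.
Flip position 7: 1011011 → 1011010

1011010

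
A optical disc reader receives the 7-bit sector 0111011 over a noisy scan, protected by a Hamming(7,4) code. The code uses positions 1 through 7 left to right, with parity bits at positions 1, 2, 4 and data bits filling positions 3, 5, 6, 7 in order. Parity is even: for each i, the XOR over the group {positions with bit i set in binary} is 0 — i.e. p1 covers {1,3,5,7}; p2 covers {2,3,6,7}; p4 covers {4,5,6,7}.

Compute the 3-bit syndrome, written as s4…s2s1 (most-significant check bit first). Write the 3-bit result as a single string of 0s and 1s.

s1 (pos 1,3,5,7): 0⊕1⊕0⊕1 = 0
s2 (pos 2,3,6,7): 1⊕1⊕1⊕1 = 0
s4 (pos 4,5,6,7): 1⊕0⊕1⊕1 = 1
Syndrome s4…s1 = 100 → error at position 4.

100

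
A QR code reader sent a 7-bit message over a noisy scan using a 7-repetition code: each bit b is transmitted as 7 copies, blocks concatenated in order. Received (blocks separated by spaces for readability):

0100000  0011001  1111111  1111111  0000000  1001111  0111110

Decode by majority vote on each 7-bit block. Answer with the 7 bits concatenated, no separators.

0011011

Block 1 (0100000): 1 one → 0
Block 2 (0011001): 3 ones → 0
Block 3 (1111111): 7 ones → 1
Block 4 (1111111): 7 ones → 1
Block 5 (0000000): 0 ones → 0
Block 6 (1001111): 5 ones → 1
Block 7 (0111110): 5 ones → 1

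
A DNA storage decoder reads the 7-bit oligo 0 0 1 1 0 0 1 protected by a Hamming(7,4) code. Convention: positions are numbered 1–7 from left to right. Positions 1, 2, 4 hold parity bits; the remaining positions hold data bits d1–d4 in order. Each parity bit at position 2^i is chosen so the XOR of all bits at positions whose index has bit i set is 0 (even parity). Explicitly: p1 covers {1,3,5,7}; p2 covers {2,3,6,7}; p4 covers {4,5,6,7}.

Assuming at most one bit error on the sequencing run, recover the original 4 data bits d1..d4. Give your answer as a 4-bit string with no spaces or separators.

s1 (pos 1,3,5,7): 0⊕1⊕0⊕1 = 0
s2 (pos 2,3,6,7): 0⊕1⊕0⊕1 = 0
s4 (pos 4,5,6,7): 1⊕0⊕0⊕1 = 0
Syndrome s4…s1 = 000 → no error.
Read data bits from positions 3,5,6,7: 1001

1001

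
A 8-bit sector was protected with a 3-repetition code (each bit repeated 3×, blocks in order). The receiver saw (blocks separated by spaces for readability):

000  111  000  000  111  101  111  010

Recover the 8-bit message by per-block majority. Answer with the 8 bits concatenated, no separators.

Block 1 (000): 0 ones → 0
Block 2 (111): 3 ones → 1
Block 3 (000): 0 ones → 0
Block 4 (000): 0 ones → 0
Block 5 (111): 3 ones → 1
Block 6 (101): 2 ones → 1
Block 7 (111): 3 ones → 1
Block 8 (010): 1 one → 0

01001110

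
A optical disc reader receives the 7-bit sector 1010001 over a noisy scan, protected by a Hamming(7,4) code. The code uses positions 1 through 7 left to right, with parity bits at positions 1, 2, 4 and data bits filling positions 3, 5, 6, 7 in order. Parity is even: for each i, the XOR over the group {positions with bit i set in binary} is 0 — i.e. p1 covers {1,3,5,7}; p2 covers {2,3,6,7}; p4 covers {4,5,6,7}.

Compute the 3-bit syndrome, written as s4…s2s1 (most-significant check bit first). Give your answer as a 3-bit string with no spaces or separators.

101

s1 (pos 1,3,5,7): 1⊕1⊕0⊕1 = 1
s2 (pos 2,3,6,7): 0⊕1⊕0⊕1 = 0
s4 (pos 4,5,6,7): 0⊕0⊕0⊕1 = 1
Syndrome s4…s1 = 101 → error at position 5.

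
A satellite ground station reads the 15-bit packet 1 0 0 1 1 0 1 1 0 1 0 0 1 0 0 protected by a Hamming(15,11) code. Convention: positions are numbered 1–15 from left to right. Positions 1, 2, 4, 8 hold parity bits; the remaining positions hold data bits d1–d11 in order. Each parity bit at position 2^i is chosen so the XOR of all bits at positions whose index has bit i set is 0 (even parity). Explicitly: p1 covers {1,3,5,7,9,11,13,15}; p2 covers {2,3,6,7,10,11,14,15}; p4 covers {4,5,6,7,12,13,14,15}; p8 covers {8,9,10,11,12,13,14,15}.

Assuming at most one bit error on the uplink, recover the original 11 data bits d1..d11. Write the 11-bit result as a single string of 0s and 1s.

01010100100

s1 (pos 1,3,5,7,9,11,13,15): 1⊕0⊕1⊕1⊕0⊕0⊕1⊕0 = 0
s2 (pos 2,3,6,7,10,11,14,15): 0⊕0⊕0⊕1⊕1⊕0⊕0⊕0 = 0
s4 (pos 4,5,6,7,12,13,14,15): 1⊕1⊕0⊕1⊕0⊕1⊕0⊕0 = 0
s8 (pos 8,9,10,11,12,13,14,15): 1⊕0⊕1⊕0⊕0⊕1⊕0⊕0 = 1
Syndrome s8…s1 = 1000 → error at position 8.
Flip position 8: 100110110100100 → 100110100100100
Read data bits from positions 3,5,6,7,9,10,11,12,13,14,15: 01010100100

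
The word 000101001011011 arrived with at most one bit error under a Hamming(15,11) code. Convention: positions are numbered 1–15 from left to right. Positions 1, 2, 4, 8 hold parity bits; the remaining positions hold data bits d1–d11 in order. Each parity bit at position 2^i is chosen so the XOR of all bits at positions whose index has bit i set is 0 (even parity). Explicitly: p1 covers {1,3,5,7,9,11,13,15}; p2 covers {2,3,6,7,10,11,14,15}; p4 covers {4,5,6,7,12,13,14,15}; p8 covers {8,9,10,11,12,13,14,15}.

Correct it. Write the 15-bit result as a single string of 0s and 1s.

000101001011111

s1 (pos 1,3,5,7,9,11,13,15): 0⊕0⊕0⊕0⊕1⊕1⊕0⊕1 = 1
s2 (pos 2,3,6,7,10,11,14,15): 0⊕0⊕1⊕0⊕0⊕1⊕1⊕1 = 0
s4 (pos 4,5,6,7,12,13,14,15): 1⊕0⊕1⊕0⊕1⊕0⊕1⊕1 = 1
s8 (pos 8,9,10,11,12,13,14,15): 0⊕1⊕0⊕1⊕1⊕0⊕1⊕1 = 1
Syndrome s8…s1 = 1101 → error at position 13.
Flip position 13: 000101001011011 → 000101001011111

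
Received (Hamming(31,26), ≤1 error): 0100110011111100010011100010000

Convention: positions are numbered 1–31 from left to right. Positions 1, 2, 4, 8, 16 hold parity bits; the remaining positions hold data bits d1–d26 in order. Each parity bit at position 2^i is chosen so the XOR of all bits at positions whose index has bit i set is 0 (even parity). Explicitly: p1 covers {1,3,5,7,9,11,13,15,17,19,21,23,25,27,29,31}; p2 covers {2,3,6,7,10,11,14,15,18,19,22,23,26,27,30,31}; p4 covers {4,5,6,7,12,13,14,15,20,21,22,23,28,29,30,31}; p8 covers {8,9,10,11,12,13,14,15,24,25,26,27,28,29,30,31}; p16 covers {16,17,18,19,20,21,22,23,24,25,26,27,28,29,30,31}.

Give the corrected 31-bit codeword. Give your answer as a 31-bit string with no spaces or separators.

0100110011111100010011100000000

s1 (pos 1,3,5,7,9,11,13,15,17,19,21,23,25,27,29,31): 0⊕0⊕1⊕0⊕1⊕1⊕1⊕0⊕0⊕0⊕1⊕1⊕0⊕1⊕0⊕0 = 1
s2 (pos 2,3,6,7,10,11,14,15,18,19,22,23,26,27,30,31): 1⊕0⊕1⊕0⊕1⊕1⊕1⊕0⊕1⊕0⊕1⊕1⊕0⊕1⊕0⊕0 = 1
s4 (pos 4,5,6,7,12,13,14,15,20,21,22,23,28,29,30,31): 0⊕1⊕1⊕0⊕1⊕1⊕1⊕0⊕0⊕1⊕1⊕1⊕0⊕0⊕0⊕0 = 0
s8 (pos 8,9,10,11,12,13,14,15,24,25,26,27,28,29,30,31): 0⊕1⊕1⊕1⊕1⊕1⊕1⊕0⊕0⊕0⊕0⊕1⊕0⊕0⊕0⊕0 = 1
s16 (pos 16,17,18,19,20,21,22,23,24,25,26,27,28,29,30,31): 0⊕0⊕1⊕0⊕0⊕1⊕1⊕1⊕0⊕0⊕0⊕1⊕0⊕0⊕0⊕0 = 1
Syndrome s16…s1 = 11011 → error at position 27.
Flip position 27: 0100110011111100010011100010000 → 0100110011111100010011100000000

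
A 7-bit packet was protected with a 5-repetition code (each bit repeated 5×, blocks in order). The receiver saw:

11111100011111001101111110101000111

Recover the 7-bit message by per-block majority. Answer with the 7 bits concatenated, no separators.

1011101

Block 1 (11111): 5 ones → 1
Block 2 (10001): 2 ones → 0
Block 3 (11110): 4 ones → 1
Block 4 (01101): 3 ones → 1
Block 5 (11111): 5 ones → 1
Block 6 (01010): 2 ones → 0
Block 7 (00111): 3 ones → 1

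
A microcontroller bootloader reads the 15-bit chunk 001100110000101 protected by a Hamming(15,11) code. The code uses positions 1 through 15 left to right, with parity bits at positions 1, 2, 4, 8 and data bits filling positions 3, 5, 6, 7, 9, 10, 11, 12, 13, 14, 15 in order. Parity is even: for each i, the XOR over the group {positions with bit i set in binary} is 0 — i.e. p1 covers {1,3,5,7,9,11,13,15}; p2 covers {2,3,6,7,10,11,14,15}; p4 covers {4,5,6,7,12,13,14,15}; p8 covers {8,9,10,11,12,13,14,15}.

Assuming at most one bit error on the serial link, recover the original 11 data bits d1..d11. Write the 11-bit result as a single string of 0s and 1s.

10010100101

s1 (pos 1,3,5,7,9,11,13,15): 0⊕1⊕0⊕1⊕0⊕0⊕1⊕1 = 0
s2 (pos 2,3,6,7,10,11,14,15): 0⊕1⊕0⊕1⊕0⊕0⊕0⊕1 = 1
s4 (pos 4,5,6,7,12,13,14,15): 1⊕0⊕0⊕1⊕0⊕1⊕0⊕1 = 0
s8 (pos 8,9,10,11,12,13,14,15): 1⊕0⊕0⊕0⊕0⊕1⊕0⊕1 = 1
Syndrome s8…s1 = 1010 → error at position 10.
Flip position 10: 001100110000101 → 001100110100101
Read data bits from positions 3,5,6,7,9,10,11,12,13,14,15: 10010100101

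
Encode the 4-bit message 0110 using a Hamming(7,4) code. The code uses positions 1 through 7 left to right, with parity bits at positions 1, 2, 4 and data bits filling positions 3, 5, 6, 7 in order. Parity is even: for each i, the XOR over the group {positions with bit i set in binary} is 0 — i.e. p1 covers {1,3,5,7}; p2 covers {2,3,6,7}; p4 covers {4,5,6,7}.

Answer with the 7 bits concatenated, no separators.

Place data at non-parity positions: p1 p2 0 p4 1 1 0
p1 (pos 1,3,5,7): XOR of data positions = 0⊕1⊕0 = 1
p2 (pos 2,3,6,7): XOR of data positions = 0⊕1⊕0 = 1
p4 (pos 4,5,6,7): XOR of data positions = 1⊕1⊕0 = 0
Codeword: 1100110

1100110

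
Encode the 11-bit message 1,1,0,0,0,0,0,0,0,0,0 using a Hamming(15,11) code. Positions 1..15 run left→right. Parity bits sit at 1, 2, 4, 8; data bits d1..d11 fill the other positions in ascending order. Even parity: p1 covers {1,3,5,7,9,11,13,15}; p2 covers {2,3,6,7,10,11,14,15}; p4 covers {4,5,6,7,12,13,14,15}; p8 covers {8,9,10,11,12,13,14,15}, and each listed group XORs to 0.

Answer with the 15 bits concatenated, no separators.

011110000000000

Place data at non-parity positions: p1 p2 1 p4 1 0 0 p8 0 0 0 0 0 0 0
p1 (pos 1,3,5,7,9,11,13,15): XOR of data positions = 1⊕1⊕0⊕0⊕0⊕0⊕0 = 0
p2 (pos 2,3,6,7,10,11,14,15): XOR of data positions = 1⊕0⊕0⊕0⊕0⊕0⊕0 = 1
p4 (pos 4,5,6,7,12,13,14,15): XOR of data positions = 1⊕0⊕0⊕0⊕0⊕0⊕0 = 1
p8 (pos 8,9,10,11,12,13,14,15): XOR of data positions = 0⊕0⊕0⊕0⊕0⊕0⊕0 = 0
Codeword: 011110000000000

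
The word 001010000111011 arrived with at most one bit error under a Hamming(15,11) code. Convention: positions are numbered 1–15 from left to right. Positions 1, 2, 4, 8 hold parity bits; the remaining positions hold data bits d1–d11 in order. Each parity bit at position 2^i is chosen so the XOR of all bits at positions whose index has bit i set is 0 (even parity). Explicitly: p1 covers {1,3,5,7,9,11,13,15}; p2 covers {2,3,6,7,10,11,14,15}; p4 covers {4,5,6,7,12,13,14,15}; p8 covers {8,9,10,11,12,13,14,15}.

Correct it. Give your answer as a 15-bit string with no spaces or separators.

001010000011011

s1 (pos 1,3,5,7,9,11,13,15): 0⊕1⊕1⊕0⊕0⊕1⊕0⊕1 = 0
s2 (pos 2,3,6,7,10,11,14,15): 0⊕1⊕0⊕0⊕1⊕1⊕1⊕1 = 1
s4 (pos 4,5,6,7,12,13,14,15): 0⊕1⊕0⊕0⊕1⊕0⊕1⊕1 = 0
s8 (pos 8,9,10,11,12,13,14,15): 0⊕0⊕1⊕1⊕1⊕0⊕1⊕1 = 1
Syndrome s8…s1 = 1010 → error at position 10.
Flip position 10: 001010000111011 → 001010000011011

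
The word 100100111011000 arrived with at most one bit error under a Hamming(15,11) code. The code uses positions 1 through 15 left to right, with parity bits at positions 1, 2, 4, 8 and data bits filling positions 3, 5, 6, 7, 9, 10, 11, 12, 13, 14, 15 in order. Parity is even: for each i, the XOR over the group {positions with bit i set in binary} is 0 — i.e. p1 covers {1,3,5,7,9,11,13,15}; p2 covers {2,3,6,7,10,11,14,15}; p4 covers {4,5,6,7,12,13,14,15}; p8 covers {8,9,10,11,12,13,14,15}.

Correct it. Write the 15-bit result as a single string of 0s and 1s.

s1 (pos 1,3,5,7,9,11,13,15): 1⊕0⊕0⊕1⊕1⊕1⊕0⊕0 = 0
s2 (pos 2,3,6,7,10,11,14,15): 0⊕0⊕0⊕1⊕0⊕1⊕0⊕0 = 0
s4 (pos 4,5,6,7,12,13,14,15): 1⊕0⊕0⊕1⊕1⊕0⊕0⊕0 = 1
s8 (pos 8,9,10,11,12,13,14,15): 1⊕1⊕0⊕1⊕1⊕0⊕0⊕0 = 0
Syndrome s8…s1 = 0100 → error at position 4.
Flip position 4: 100100111011000 → 100000111011000

100000111011000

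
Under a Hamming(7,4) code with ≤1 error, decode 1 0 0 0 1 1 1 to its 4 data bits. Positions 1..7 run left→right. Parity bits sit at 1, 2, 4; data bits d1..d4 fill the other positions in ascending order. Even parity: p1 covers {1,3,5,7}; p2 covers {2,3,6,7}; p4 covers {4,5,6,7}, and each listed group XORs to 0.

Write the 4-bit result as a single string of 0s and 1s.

s1 (pos 1,3,5,7): 1⊕0⊕1⊕1 = 1
s2 (pos 2,3,6,7): 0⊕0⊕1⊕1 = 0
s4 (pos 4,5,6,7): 0⊕1⊕1⊕1 = 1
Syndrome s4…s1 = 101 → error at position 5.
Flip position 5: 1000111 → 1000011
Read data bits from positions 3,5,6,7: 0011

0011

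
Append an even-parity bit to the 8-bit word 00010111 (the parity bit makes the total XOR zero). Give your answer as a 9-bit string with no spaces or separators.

XOR of the 8 data bits: 0⊕0⊕0⊕1⊕0⊕1⊕1⊕1 = 0
Parity bit = 0 (so all 9 bits XOR to 0).

000101110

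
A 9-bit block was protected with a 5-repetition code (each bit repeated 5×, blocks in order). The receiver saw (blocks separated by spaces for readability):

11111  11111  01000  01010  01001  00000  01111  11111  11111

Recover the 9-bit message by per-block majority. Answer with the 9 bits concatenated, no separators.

Block 1 (11111): 5 ones → 1
Block 2 (11111): 5 ones → 1
Block 3 (01000): 1 one → 0
Block 4 (01010): 2 ones → 0
Block 5 (01001): 2 ones → 0
Block 6 (00000): 0 ones → 0
Block 7 (01111): 4 ones → 1
Block 8 (11111): 5 ones → 1
Block 9 (11111): 5 ones → 1

110000111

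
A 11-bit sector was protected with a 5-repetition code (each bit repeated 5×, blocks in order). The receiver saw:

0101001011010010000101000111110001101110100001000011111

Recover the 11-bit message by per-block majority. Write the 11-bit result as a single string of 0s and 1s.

01000101001

Block 1 (01010): 2 ones → 0
Block 2 (01011): 3 ones → 1
Block 3 (01001): 2 ones → 0
Block 4 (00001): 1 one → 0
Block 5 (01000): 1 one → 0
Block 6 (11111): 5 ones → 1
Block 7 (00011): 2 ones → 0
Block 8 (01110): 3 ones → 1
Block 9 (10000): 1 one → 0
Block 10 (10000): 1 one → 0
Block 11 (11111): 5 ones → 1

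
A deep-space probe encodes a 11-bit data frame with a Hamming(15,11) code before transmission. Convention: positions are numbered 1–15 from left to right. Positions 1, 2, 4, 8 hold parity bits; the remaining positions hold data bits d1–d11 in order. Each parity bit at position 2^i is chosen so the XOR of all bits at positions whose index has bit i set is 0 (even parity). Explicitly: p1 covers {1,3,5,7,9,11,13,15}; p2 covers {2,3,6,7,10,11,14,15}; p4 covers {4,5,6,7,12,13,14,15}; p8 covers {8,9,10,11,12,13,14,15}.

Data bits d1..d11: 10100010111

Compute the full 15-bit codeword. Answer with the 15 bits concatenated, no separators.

011001000010111

Place data at non-parity positions: p1 p2 1 p4 0 1 0 p8 0 0 1 0 1 1 1
p1 (pos 1,3,5,7,9,11,13,15): XOR of data positions = 1⊕0⊕0⊕0⊕1⊕1⊕1 = 0
p2 (pos 2,3,6,7,10,11,14,15): XOR of data positions = 1⊕1⊕0⊕0⊕1⊕1⊕1 = 1
p4 (pos 4,5,6,7,12,13,14,15): XOR of data positions = 0⊕1⊕0⊕0⊕1⊕1⊕1 = 0
p8 (pos 8,9,10,11,12,13,14,15): XOR of data positions = 0⊕0⊕1⊕0⊕1⊕1⊕1 = 0
Codeword: 011001000010111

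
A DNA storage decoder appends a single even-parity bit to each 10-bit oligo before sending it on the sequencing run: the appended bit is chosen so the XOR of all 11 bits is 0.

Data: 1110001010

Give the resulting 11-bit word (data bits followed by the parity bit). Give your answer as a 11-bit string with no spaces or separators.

XOR of the 10 data bits: 1⊕1⊕1⊕0⊕0⊕0⊕1⊕0⊕1⊕0 = 1
Parity bit = 1 (so all 11 bits XOR to 0).

11100010101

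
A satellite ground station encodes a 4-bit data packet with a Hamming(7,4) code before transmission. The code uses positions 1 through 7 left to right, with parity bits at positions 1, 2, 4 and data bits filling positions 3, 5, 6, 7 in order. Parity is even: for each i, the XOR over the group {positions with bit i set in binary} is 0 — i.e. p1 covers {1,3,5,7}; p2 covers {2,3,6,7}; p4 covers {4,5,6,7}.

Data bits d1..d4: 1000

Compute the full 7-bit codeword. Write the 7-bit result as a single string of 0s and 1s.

Place data at non-parity positions: p1 p2 1 p4 0 0 0
p1 (pos 1,3,5,7): XOR of data positions = 1⊕0⊕0 = 1
p2 (pos 2,3,6,7): XOR of data positions = 1⊕0⊕0 = 1
p4 (pos 4,5,6,7): XOR of data positions = 0⊕0⊕0 = 0
Codeword: 1110000

1110000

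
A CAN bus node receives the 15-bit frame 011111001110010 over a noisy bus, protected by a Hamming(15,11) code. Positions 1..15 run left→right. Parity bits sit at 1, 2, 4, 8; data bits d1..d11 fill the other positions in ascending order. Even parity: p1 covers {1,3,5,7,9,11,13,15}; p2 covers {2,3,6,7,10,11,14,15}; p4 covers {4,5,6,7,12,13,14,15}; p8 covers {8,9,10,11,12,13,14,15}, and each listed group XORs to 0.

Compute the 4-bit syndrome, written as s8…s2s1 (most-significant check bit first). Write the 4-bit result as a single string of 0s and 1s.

s1 (pos 1,3,5,7,9,11,13,15): 0⊕1⊕1⊕0⊕1⊕1⊕0⊕0 = 0
s2 (pos 2,3,6,7,10,11,14,15): 1⊕1⊕1⊕0⊕1⊕1⊕1⊕0 = 0
s4 (pos 4,5,6,7,12,13,14,15): 1⊕1⊕1⊕0⊕0⊕0⊕1⊕0 = 0
s8 (pos 8,9,10,11,12,13,14,15): 0⊕1⊕1⊕1⊕0⊕0⊕1⊕0 = 0
Syndrome s8…s1 = 0000 → no error.

0000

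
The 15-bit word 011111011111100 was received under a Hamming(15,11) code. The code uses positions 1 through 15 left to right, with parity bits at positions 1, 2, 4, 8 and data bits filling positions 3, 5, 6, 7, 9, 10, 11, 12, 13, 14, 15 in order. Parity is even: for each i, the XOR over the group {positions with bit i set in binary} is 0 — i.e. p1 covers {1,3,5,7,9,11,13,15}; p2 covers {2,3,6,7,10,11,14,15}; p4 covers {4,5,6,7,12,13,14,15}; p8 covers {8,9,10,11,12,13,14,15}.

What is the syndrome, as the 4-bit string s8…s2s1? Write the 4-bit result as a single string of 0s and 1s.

s1 (pos 1,3,5,7,9,11,13,15): 0⊕1⊕1⊕0⊕1⊕1⊕1⊕0 = 1
s2 (pos 2,3,6,7,10,11,14,15): 1⊕1⊕1⊕0⊕1⊕1⊕0⊕0 = 1
s4 (pos 4,5,6,7,12,13,14,15): 1⊕1⊕1⊕0⊕1⊕1⊕0⊕0 = 1
s8 (pos 8,9,10,11,12,13,14,15): 1⊕1⊕1⊕1⊕1⊕1⊕0⊕0 = 0
Syndrome s8…s1 = 0111 → error at position 7.

0111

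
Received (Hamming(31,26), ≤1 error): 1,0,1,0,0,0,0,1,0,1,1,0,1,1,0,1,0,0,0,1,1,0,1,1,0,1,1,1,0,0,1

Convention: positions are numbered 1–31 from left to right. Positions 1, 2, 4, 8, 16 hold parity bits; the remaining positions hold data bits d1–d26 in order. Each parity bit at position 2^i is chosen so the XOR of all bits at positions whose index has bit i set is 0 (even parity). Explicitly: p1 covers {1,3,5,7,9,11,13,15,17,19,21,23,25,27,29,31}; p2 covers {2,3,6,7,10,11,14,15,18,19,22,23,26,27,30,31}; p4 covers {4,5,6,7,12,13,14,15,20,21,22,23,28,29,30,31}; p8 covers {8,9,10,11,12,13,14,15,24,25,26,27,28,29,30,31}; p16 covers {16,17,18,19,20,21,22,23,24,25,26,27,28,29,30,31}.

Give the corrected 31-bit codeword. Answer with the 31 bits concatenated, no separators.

s1 (pos 1,3,5,7,9,11,13,15,17,19,21,23,25,27,29,31): 1⊕1⊕0⊕0⊕0⊕1⊕1⊕0⊕0⊕0⊕1⊕1⊕0⊕1⊕0⊕1 = 0
s2 (pos 2,3,6,7,10,11,14,15,18,19,22,23,26,27,30,31): 0⊕1⊕0⊕0⊕1⊕1⊕1⊕0⊕0⊕0⊕0⊕1⊕1⊕1⊕0⊕1 = 0
s4 (pos 4,5,6,7,12,13,14,15,20,21,22,23,28,29,30,31): 0⊕0⊕0⊕0⊕0⊕1⊕1⊕0⊕1⊕1⊕0⊕1⊕1⊕0⊕0⊕1 = 1
s8 (pos 8,9,10,11,12,13,14,15,24,25,26,27,28,29,30,31): 1⊕0⊕1⊕1⊕0⊕1⊕1⊕0⊕1⊕0⊕1⊕1⊕1⊕0⊕0⊕1 = 0
s16 (pos 16,17,18,19,20,21,22,23,24,25,26,27,28,29,30,31): 1⊕0⊕0⊕0⊕1⊕1⊕0⊕1⊕1⊕0⊕1⊕1⊕1⊕0⊕0⊕1 = 1
Syndrome s16…s1 = 10100 → error at position 20.
Flip position 20: 1010000101101101000110110111001 → 1010000101101101000010110111001

1010000101101101000010110111001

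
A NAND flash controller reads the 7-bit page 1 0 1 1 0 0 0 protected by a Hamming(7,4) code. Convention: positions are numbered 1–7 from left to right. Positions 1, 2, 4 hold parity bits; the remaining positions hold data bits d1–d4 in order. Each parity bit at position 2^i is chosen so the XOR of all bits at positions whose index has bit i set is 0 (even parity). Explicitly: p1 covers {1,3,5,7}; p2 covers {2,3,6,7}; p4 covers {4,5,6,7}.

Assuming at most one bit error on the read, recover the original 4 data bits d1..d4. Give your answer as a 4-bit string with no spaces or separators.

s1 (pos 1,3,5,7): 1⊕1⊕0⊕0 = 0
s2 (pos 2,3,6,7): 0⊕1⊕0⊕0 = 1
s4 (pos 4,5,6,7): 1⊕0⊕0⊕0 = 1
Syndrome s4…s1 = 110 → error at position 6.
Flip position 6: 1011000 → 1011010
Read data bits from positions 3,5,6,7: 1010

1010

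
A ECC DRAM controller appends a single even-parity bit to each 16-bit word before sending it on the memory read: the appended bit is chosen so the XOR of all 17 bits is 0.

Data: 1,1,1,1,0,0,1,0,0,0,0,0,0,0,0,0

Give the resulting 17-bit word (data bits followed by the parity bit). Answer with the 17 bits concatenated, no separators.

11110010000000001

XOR of the 16 data bits: 1⊕1⊕1⊕1⊕0⊕0⊕1⊕0⊕0⊕0⊕0⊕0⊕0⊕0⊕0⊕0 = 1
Parity bit = 1 (so all 17 bits XOR to 0).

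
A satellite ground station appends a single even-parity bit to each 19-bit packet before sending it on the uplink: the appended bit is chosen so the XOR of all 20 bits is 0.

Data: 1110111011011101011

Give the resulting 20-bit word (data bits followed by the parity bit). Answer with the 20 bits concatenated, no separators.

11101110110111010110

XOR of the 19 data bits: 1⊕1⊕1⊕0⊕1⊕1⊕1⊕0⊕1⊕1⊕0⊕1⊕1⊕1⊕0⊕1⊕0⊕1⊕1 = 0
Parity bit = 0 (so all 20 bits XOR to 0).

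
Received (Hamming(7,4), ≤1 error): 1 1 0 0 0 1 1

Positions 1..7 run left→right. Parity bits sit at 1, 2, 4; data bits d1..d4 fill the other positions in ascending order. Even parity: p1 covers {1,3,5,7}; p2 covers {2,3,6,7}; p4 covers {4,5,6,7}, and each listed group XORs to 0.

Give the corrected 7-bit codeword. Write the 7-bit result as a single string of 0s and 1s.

1000011

s1 (pos 1,3,5,7): 1⊕0⊕0⊕1 = 0
s2 (pos 2,3,6,7): 1⊕0⊕1⊕1 = 1
s4 (pos 4,5,6,7): 0⊕0⊕1⊕1 = 0
Syndrome s4…s1 = 010 → error at position 2.
Flip position 2: 1100011 → 1000011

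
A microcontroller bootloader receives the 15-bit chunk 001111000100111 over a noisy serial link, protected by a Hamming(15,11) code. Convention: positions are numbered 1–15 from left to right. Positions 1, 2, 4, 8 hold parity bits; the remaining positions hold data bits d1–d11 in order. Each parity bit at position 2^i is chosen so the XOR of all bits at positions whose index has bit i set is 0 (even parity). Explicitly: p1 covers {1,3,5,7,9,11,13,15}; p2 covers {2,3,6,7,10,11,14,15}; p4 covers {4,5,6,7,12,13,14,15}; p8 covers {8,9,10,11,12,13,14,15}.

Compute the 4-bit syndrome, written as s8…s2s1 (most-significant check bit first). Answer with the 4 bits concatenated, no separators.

s1 (pos 1,3,5,7,9,11,13,15): 0⊕1⊕1⊕0⊕0⊕0⊕1⊕1 = 0
s2 (pos 2,3,6,7,10,11,14,15): 0⊕1⊕1⊕0⊕1⊕0⊕1⊕1 = 1
s4 (pos 4,5,6,7,12,13,14,15): 1⊕1⊕1⊕0⊕0⊕1⊕1⊕1 = 0
s8 (pos 8,9,10,11,12,13,14,15): 0⊕0⊕1⊕0⊕0⊕1⊕1⊕1 = 0
Syndrome s8…s1 = 0010 → error at position 2.

0010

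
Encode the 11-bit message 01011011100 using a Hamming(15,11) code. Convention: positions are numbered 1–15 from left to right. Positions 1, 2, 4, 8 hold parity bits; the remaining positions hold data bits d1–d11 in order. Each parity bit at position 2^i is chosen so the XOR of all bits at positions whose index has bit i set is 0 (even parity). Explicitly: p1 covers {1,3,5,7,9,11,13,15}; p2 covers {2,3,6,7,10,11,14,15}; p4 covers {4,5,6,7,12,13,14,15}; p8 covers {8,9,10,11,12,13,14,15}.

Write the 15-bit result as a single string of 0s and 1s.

Place data at non-parity positions: p1 p2 0 p4 1 0 1 p8 1 0 1 1 1 0 0
p1 (pos 1,3,5,7,9,11,13,15): XOR of data positions = 0⊕1⊕1⊕1⊕1⊕1⊕0 = 1
p2 (pos 2,3,6,7,10,11,14,15): XOR of data positions = 0⊕0⊕1⊕0⊕1⊕0⊕0 = 0
p4 (pos 4,5,6,7,12,13,14,15): XOR of data positions = 1⊕0⊕1⊕1⊕1⊕0⊕0 = 0
p8 (pos 8,9,10,11,12,13,14,15): XOR of data positions = 1⊕0⊕1⊕1⊕1⊕0⊕0 = 0
Codeword: 100010101011100

100010101011100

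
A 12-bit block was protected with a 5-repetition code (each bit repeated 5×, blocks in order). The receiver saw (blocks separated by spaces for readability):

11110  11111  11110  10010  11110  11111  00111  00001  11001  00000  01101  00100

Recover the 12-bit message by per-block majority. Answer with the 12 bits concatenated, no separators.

111011101010

Block 1 (11110): 4 ones → 1
Block 2 (11111): 5 ones → 1
Block 3 (11110): 4 ones → 1
Block 4 (10010): 2 ones → 0
Block 5 (11110): 4 ones → 1
Block 6 (11111): 5 ones → 1
Block 7 (00111): 3 ones → 1
Block 8 (00001): 1 one → 0
Block 9 (11001): 3 ones → 1
Block 10 (00000): 0 ones → 0
Block 11 (01101): 3 ones → 1
Block 12 (00100): 1 one → 0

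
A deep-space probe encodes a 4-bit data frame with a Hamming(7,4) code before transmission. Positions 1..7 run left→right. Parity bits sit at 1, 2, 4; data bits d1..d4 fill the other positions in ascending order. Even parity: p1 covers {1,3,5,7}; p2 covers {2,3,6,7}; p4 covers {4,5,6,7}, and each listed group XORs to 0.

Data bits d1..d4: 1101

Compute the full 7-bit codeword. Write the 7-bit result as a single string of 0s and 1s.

1010101

Place data at non-parity positions: p1 p2 1 p4 1 0 1
p1 (pos 1,3,5,7): XOR of data positions = 1⊕1⊕1 = 1
p2 (pos 2,3,6,7): XOR of data positions = 1⊕0⊕1 = 0
p4 (pos 4,5,6,7): XOR of data positions = 1⊕0⊕1 = 0
Codeword: 1010101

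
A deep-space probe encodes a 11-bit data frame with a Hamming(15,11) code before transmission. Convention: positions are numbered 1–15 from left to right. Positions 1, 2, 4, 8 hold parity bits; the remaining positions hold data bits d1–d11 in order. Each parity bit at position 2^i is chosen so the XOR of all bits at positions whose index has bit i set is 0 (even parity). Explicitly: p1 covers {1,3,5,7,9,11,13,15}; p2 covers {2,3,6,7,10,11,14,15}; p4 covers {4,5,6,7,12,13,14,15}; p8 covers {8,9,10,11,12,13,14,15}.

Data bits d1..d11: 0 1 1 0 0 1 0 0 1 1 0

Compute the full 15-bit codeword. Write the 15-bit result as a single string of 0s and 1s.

010011010100110

Place data at non-parity positions: p1 p2 0 p4 1 1 0 p8 0 1 0 0 1 1 0
p1 (pos 1,3,5,7,9,11,13,15): XOR of data positions = 0⊕1⊕0⊕0⊕0⊕1⊕0 = 0
p2 (pos 2,3,6,7,10,11,14,15): XOR of data positions = 0⊕1⊕0⊕1⊕0⊕1⊕0 = 1
p4 (pos 4,5,6,7,12,13,14,15): XOR of data positions = 1⊕1⊕0⊕0⊕1⊕1⊕0 = 0
p8 (pos 8,9,10,11,12,13,14,15): XOR of data positions = 0⊕1⊕0⊕0⊕1⊕1⊕0 = 1
Codeword: 010011010100110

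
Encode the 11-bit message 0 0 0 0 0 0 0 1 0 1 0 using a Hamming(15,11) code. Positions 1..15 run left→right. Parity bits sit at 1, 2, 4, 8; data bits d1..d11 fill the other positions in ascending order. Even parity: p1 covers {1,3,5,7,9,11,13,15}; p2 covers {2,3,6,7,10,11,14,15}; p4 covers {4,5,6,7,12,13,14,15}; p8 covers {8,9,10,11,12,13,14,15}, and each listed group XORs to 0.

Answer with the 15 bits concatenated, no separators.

Place data at non-parity positions: p1 p2 0 p4 0 0 0 p8 0 0 0 1 0 1 0
p1 (pos 1,3,5,7,9,11,13,15): XOR of data positions = 0⊕0⊕0⊕0⊕0⊕0⊕0 = 0
p2 (pos 2,3,6,7,10,11,14,15): XOR of data positions = 0⊕0⊕0⊕0⊕0⊕1⊕0 = 1
p4 (pos 4,5,6,7,12,13,14,15): XOR of data positions = 0⊕0⊕0⊕1⊕0⊕1⊕0 = 0
p8 (pos 8,9,10,11,12,13,14,15): XOR of data positions = 0⊕0⊕0⊕1⊕0⊕1⊕0 = 0
Codeword: 010000000001010

010000000001010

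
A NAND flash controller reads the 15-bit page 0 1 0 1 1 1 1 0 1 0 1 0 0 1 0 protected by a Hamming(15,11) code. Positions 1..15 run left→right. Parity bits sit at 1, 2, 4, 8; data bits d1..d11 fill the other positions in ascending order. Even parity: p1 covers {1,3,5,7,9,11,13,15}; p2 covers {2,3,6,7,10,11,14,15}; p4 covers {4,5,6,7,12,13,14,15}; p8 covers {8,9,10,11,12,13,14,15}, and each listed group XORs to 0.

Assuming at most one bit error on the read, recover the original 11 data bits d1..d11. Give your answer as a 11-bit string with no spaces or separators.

s1 (pos 1,3,5,7,9,11,13,15): 0⊕0⊕1⊕1⊕1⊕1⊕0⊕0 = 0
s2 (pos 2,3,6,7,10,11,14,15): 1⊕0⊕1⊕1⊕0⊕1⊕1⊕0 = 1
s4 (pos 4,5,6,7,12,13,14,15): 1⊕1⊕1⊕1⊕0⊕0⊕1⊕0 = 1
s8 (pos 8,9,10,11,12,13,14,15): 0⊕1⊕0⊕1⊕0⊕0⊕1⊕0 = 1
Syndrome s8…s1 = 1110 → error at position 14.
Flip position 14: 010111101010010 → 010111101010000
Read data bits from positions 3,5,6,7,9,10,11,12,13,14,15: 01111010000

01111010000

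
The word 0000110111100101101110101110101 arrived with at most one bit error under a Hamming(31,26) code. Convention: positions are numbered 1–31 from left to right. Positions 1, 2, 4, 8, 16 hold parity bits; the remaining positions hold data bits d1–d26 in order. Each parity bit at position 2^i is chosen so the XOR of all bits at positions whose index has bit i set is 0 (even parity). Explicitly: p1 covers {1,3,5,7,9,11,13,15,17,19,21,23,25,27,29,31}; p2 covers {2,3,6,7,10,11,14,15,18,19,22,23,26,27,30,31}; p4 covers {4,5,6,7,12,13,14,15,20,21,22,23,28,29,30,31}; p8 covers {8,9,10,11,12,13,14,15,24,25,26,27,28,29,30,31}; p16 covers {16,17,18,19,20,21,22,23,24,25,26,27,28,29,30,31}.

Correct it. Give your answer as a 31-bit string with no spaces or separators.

0000110111100101100110101110101

s1 (pos 1,3,5,7,9,11,13,15,17,19,21,23,25,27,29,31): 0⊕0⊕1⊕0⊕1⊕1⊕0⊕0⊕1⊕1⊕1⊕1⊕1⊕1⊕1⊕1 = 1
s2 (pos 2,3,6,7,10,11,14,15,18,19,22,23,26,27,30,31): 0⊕0⊕1⊕0⊕1⊕1⊕1⊕0⊕0⊕1⊕0⊕1⊕1⊕1⊕0⊕1 = 1
s4 (pos 4,5,6,7,12,13,14,15,20,21,22,23,28,29,30,31): 0⊕1⊕1⊕0⊕0⊕0⊕1⊕0⊕1⊕1⊕0⊕1⊕0⊕1⊕0⊕1 = 0
s8 (pos 8,9,10,11,12,13,14,15,24,25,26,27,28,29,30,31): 1⊕1⊕1⊕1⊕0⊕0⊕1⊕0⊕0⊕1⊕1⊕1⊕0⊕1⊕0⊕1 = 0
s16 (pos 16,17,18,19,20,21,22,23,24,25,26,27,28,29,30,31): 1⊕1⊕0⊕1⊕1⊕1⊕0⊕1⊕0⊕1⊕1⊕1⊕0⊕1⊕0⊕1 = 1
Syndrome s16…s1 = 10011 → error at position 19.
Flip position 19: 0000110111100101101110101110101 → 0000110111100101100110101110101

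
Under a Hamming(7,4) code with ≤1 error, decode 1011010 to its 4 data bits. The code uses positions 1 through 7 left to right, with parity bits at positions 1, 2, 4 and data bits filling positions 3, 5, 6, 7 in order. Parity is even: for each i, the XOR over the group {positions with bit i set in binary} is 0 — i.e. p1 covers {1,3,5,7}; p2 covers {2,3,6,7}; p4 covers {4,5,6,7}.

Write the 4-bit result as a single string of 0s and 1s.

s1 (pos 1,3,5,7): 1⊕1⊕0⊕0 = 0
s2 (pos 2,3,6,7): 0⊕1⊕1⊕0 = 0
s4 (pos 4,5,6,7): 1⊕0⊕1⊕0 = 0
Syndrome s4…s1 = 000 → no error.
Read data bits from positions 3,5,6,7: 1010

1010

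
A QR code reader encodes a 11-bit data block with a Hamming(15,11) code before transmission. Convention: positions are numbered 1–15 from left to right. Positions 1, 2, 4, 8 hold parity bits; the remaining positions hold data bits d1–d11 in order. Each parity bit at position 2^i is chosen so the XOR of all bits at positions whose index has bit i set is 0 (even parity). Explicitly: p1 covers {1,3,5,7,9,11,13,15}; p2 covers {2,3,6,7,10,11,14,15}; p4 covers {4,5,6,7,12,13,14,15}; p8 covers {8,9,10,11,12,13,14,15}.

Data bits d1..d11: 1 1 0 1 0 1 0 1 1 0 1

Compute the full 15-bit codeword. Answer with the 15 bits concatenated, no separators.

101110100101101

Place data at non-parity positions: p1 p2 1 p4 1 0 1 p8 0 1 0 1 1 0 1
p1 (pos 1,3,5,7,9,11,13,15): XOR of data positions = 1⊕1⊕1⊕0⊕0⊕1⊕1 = 1
p2 (pos 2,3,6,7,10,11,14,15): XOR of data positions = 1⊕0⊕1⊕1⊕0⊕0⊕1 = 0
p4 (pos 4,5,6,7,12,13,14,15): XOR of data positions = 1⊕0⊕1⊕1⊕1⊕0⊕1 = 1
p8 (pos 8,9,10,11,12,13,14,15): XOR of data positions = 0⊕1⊕0⊕1⊕1⊕0⊕1 = 0
Codeword: 101110100101101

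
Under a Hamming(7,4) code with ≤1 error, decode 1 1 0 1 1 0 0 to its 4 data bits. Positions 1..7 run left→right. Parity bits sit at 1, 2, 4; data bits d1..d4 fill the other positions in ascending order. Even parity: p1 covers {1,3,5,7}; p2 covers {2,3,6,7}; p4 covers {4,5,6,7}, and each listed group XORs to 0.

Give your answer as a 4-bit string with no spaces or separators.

0100

s1 (pos 1,3,5,7): 1⊕0⊕1⊕0 = 0
s2 (pos 2,3,6,7): 1⊕0⊕0⊕0 = 1
s4 (pos 4,5,6,7): 1⊕1⊕0⊕0 = 0
Syndrome s4…s1 = 010 → error at position 2.
Flip position 2: 1101100 → 1001100
Read data bits from positions 3,5,6,7: 0100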